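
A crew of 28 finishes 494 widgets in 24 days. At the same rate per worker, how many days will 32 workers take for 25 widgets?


Days ∝ work / workers, so d₂ = d₁ × (m₁/m₂) × (w₂/w₁)
Workers factor (inverse): 28/32 = 0.8750
Work factor (direct): 25/494 ≈ 0.0506
d₂ = 24 × 28/32 × 25/494 = (24 × 28 × 25) / (32 × 494) = 16800/15808
≈ 1.06 days

1.06 days


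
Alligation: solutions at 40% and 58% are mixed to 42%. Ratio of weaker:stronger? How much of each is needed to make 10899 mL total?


Let x parts of 40% mix with y parts of 58%.
40x + 58y = 42(x + y)
40x + 58y = 42x + 42y
x(40 - 42) = y(42 - 58)
x/y = (58 - 42)/(42 - 40) = 16/2
Simplify: 8:1
Total parts = 9; one part = 10899/9 = 1211.00 mL
40% solution: 8×1211.00 = 9688.00 mL
58% solution: 1×1211.00 = 1211.00 mL
= ratio 8:1; 9688.00 mL and 1211.00 mL

ratio 8:1; 9688.00 mL and 1211.00 mL


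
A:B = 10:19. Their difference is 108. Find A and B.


Let A = 10k, B = 19k.
19k - 10k = 108
9k = 108 → k = 108/9 = 12
A = 10×12 = 120, B = 19×12 = 228
= A = 120, B = 228

A = 120, B = 228


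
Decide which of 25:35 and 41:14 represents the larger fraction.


25/35 = 0.7143
41/14 = 2.9286
0.7143 < 2.9286, so 25:35 is less
= 41:14

41:14


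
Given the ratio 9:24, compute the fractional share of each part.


Total parts = 9 + 24 = 33
First part: 9/33 = 3/11
Second part: 24/33 = 8/11
= 3/11 and 8/11

3/11 and 8/11


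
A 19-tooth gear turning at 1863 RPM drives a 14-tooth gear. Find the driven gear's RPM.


Gear ratio = 19:14 = 19:14
RPM_B = RPM_A × (teeth_A / teeth_B)
= 1863 × (19/14)
= 2528.4 RPM

2528.4 RPM


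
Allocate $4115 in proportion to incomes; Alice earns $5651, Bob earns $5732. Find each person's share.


Total income = 5651 + 5732 = $11383
Alice: $4115 × 5651/11383 = $2042.86
Bob: $4115 × 5732/11383 = $2072.14
= Alice: $2042.86, Bob: $2072.14

Alice: $2042.86, Bob: $2072.14


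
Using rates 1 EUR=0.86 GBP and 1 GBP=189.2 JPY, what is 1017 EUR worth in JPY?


Step 1: 1017 EUR × 0.86 = 874.62 GBP
Step 2: 874.62 GBP × 189.2 = 165478.10 JPY
Implied rate EUR→JPY = 0.86 × 189.2 = 162.7120
= 165478.10 JPY

165478.10 JPY


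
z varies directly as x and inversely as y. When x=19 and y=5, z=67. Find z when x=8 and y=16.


z = k·x/y
Solve for k using the known point: k = z·y/x = 67×5/19 = 335/19 ≈ 17.6316
Now evaluate at x=8, y=16:
z = k × 8 / 16 = (335 × 8) / (19 × 16) = 2680/304
≈ 8.8158

8.8158


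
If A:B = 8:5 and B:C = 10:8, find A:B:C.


Match B: multiply A:B by 10 → 80:50
Multiply B:C by 5 → 50:40
Combined: 80:50:40
GCD = 10
= 8:5:4

8:5:4


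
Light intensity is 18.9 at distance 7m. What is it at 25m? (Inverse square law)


I₁d₁² = I₂d₂²
I₂ = I₁ × (d₁/d₂)²
= 18.9 × (7/25)²
= 18.9 × 49/625
= 926.1/625
≈ 1.4818

1.4818


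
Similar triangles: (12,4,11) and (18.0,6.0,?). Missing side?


Scale factor = 18.0/12 = 1.5
Missing side = 11 × 1.5
= 16.5

16.5


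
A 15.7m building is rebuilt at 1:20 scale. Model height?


Model size = real / scale
= 15.7 / 20
= 0.7850 m

0.7850 m


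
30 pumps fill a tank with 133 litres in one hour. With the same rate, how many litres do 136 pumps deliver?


Direct proportion: y/x = constant
k = 133/30 ≈ 4.4333
y₂ = k × 136 = 133 × 136 / 30 = 18088/30
≈ 602.93

602.93


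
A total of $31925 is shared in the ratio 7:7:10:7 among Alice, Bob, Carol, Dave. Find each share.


Total parts = 7 + 7 + 10 + 7 = 31
Alice: 31925 × 7/31 = 7208.87
Bob: 31925 × 7/31 = 7208.87
Carol: 31925 × 10/31 = 10298.39
Dave: 31925 × 7/31 = 7208.87
= Alice: $7208.87, Bob: $7208.87, Carol: $10298.39, Dave: $7208.87

Alice: $7208.87, Bob: $7208.87, Carol: $10298.39, Dave: $7208.87


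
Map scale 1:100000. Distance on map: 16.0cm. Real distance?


Real distance = map distance × scale
= 16.0cm × 100000
= 1600000 cm = 16000.0 m
= 16.000 km

16.000 km


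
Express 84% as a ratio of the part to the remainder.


84% means 84 parts out of 100; remainder = 16
Part : remainder = 84:16
GCD = 4
= 21:4

21:4


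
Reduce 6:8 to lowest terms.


GCD(6, 8) = 2
6/2 : 8/2
= 3:4

3:4


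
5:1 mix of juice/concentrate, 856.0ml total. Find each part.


Total parts = 5 + 1 = 6
juice: 856.0 × 5/6 = 713.3ml
concentrate: 856.0 × 1/6 = 142.7ml
= 713.3ml and 142.7ml

713.3ml and 142.7ml


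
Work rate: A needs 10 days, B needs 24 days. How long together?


Rate of A = 1/10 per day
Rate of B = 1/24 per day
Combined rate = 1/10 + 1/24 = 34/240 ≈ 0.1417 per day
Days = 1 / combined rate = 240/34
≈ 7.06 days

7.06 days


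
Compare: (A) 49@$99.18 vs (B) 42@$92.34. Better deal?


Deal A: $99.18/49 = $2.0241/unit
Deal B: $92.34/42 = $2.1986/unit
A is cheaper per unit
= Deal A

Deal A


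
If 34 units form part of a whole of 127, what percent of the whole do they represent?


Percentage = (part / whole) × 100
= (34 / 127) × 100
≈ 26.77%

26.77%


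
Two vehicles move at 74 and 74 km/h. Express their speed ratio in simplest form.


Ratio = 74:74
GCD = 74
Simplified = 1:1
Time ratio (same distance) = 1:1
Speed ratio = 1:1

1:1


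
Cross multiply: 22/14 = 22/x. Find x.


Cross multiply: 22 × x = 14 × 22
22x = 308
x = 308 / 22
= 14.00

14.00


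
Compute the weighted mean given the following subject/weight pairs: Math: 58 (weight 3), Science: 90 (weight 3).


Numerator = 58×3 + 90×3
= 174 + 270
= 444
Total weight = 6
Weighted avg = 444/6
= 74.00

74.00


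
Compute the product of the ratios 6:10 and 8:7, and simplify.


Compound ratio = (6×8) : (10×7)
= 48:70
GCD = 2
= 24:35

24:35


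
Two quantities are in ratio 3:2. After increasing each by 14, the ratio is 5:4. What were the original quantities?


Let A = 3k, B = 2k.
(3k + 14) / (2k + 14) = 5/4
Cross-multiply: 4(3k + 14) = 5(2k + 14)
12k + 56 = 10k + 70
12k - 10k = 70 - 56
2k = 14
k = 14/2 = 7
A = 3×7 = 21, B = 2×7 = 14
= A = 21, B = 14

A = 21, B = 14


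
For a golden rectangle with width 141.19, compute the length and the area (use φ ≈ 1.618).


φ = (1 + √5) / 2 ≈ 1.618
Length = width × φ = 141.19 × 1.618 = 228.44542
≈ 228.45
Area = width × length = 141.19 × 228.44542 = 32254.2088498 ≈ 32254.21
= Length: 228.45, Area: 32254.21

Length: 228.45, Area: 32254.21


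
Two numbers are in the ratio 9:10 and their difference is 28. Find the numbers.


Let A = 9k, B = 10k.
10k - 9k = 28
1k = 28 → k = 28/1 = 28
A = 9×28 = 252, B = 10×28 = 280
= A = 252, B = 280

A = 252, B = 280


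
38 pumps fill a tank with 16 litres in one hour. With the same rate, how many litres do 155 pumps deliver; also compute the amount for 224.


Direct proportion: y/x = constant
k = 16/38 ≈ 0.4211
y at x=155: k × 155 = 16 × 155 / 38 = 2480/38 ≈ 65.26
y at x=224: k × 224 = 16 × 224 / 38 = 3584/38 ≈ 94.32
= 65.26 and 94.32

65.26 and 94.32


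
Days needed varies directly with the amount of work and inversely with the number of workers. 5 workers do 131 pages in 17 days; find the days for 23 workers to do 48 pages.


Days ∝ work / workers, so d₂ = d₁ × (m₁/m₂) × (w₂/w₁)
Workers factor (inverse): 5/23 ≈ 0.2174
Work factor (direct): 48/131 ≈ 0.3664
d₂ = 17 × 5/23 × 48/131 = (17 × 5 × 48) / (23 × 131) = 4080/3013
≈ 1.35 days

1.35 days


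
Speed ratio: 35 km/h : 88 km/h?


Ratio = 35:88
GCD = 1
Simplified = 35:88
Time ratio (same distance) = 88:35
Speed ratio = 35:88

35:88


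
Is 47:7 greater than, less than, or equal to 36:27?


47/7 = 6.7143
36/27 = 1.3333
6.7143 > 1.3333, so 47:7 is greater
= greater than

greater than


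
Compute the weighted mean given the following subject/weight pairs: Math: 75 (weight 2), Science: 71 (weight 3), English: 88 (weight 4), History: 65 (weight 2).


Numerator = 75×2 + 71×3 + 88×4 + 65×2
= 150 + 213 + 352 + 130
= 845
Total weight = 11
Weighted avg = 845/11
= 76.82

76.82


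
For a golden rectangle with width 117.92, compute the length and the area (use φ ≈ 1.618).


φ = (1 + √5) / 2 ≈ 1.618
Length = width × φ = 117.92 × 1.618 = 190.79456
≈ 190.79
Area = width × length = 117.92 × 190.79456 = 22498.4945152 ≈ 22498.49
= Length: 190.79, Area: 22498.49

Length: 190.79, Area: 22498.49


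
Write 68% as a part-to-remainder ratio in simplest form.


68% means 68 parts out of 100; remainder = 32
Part : remainder = 68:32
GCD = 4
= 17:8

17:8


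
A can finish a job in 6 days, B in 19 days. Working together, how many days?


Rate of A = 1/6 per day
Rate of B = 1/19 per day
Combined rate = 1/6 + 1/19 = 25/114 ≈ 0.2193 per day
Days = 1 / combined rate = 114/25
= 4.56 days

4.56 days


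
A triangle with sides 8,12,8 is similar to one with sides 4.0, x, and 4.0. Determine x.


Scale factor = 4.0/8 = 0.5
Missing side = 12 × 0.5
= 6.0

6.0


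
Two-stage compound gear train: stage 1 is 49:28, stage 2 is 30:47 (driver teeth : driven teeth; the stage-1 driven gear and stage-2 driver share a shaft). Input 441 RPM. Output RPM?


Stage 1: RPM_B = RPM_A × t_A/t_B = 441 × 49/28 = 21609/28 = 771.75
B and C share a shaft → RPM_C = RPM_B
Stage 2: RPM_D = RPM_C × t_C/t_D = RPM_A × (t_A×t_C)/(t_B×t_D)
Overall ratio = (49×30)/(28×47) = 1470/1316
RPM_D = 441 × 1470/1316 = 648270/1316
≈ 492.61 RPM

492.61 RPM


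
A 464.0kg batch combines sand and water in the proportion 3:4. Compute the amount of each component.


Total parts = 3 + 4 = 7
sand: 464.0 × 3/7 = 198.9kg
water: 464.0 × 4/7 = 265.1kg
= 198.9kg and 265.1kg

198.9kg and 265.1kg


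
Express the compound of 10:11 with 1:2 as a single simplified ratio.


Compound ratio = (10×1) : (11×2)
= 10:22
GCD = 2
= 5:11

5:11


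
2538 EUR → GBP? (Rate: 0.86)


Amount × rate = 2538 × 0.86
= 2182.68 GBP

2182.68 GBP


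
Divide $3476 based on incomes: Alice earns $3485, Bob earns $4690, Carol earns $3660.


Total income = 3485 + 4690 + 3660 = $11835
Alice: $3476 × 3485/11835 = $1023.56
Bob: $3476 × 4690/11835 = $1377.48
Carol: $3476 × 3660/11835 = $1074.96
= Alice: $1023.56, Bob: $1377.48, Carol: $1074.96

Alice: $1023.56, Bob: $1377.48, Carol: $1074.96


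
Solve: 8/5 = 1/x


Cross multiply: 8 × x = 5 × 1
8x = 5
x = 5 / 8
= 0.63

0.63


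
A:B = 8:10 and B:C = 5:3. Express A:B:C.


Match B: multiply A:B by 5 → 40:50
Multiply B:C by 10 → 50:30
Combined: 40:50:30
GCD = 10
= 4:5:3

4:5:3


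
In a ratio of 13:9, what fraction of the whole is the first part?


Total parts = 13 + 9 = 22
First part: 13/22 = 13/22
= 13/22

13/22


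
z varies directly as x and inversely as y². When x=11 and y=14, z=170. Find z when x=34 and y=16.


z = k·x/y²
Solve for k using the known point: k = z·y²/x = 170×196/11 = 33320/11 ≈ 3029.0909
Now evaluate at x=34, y=16:
z = k × 34 / 256 = (33320 × 34) / (11 × 256) = 1132880/2816
≈ 402.3011

402.3011


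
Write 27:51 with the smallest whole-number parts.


GCD(27, 51) = 3
27/3 : 51/3
= 9:17

9:17


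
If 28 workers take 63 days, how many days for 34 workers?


Inverse proportion: x × y = constant
k = 28 × 63 = 1764
y₂ = k / 34 = 1764 / 34
= 51.88

51.88


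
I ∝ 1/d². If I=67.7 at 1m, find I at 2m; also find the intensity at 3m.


I₁d₁² = I₂d₂²
I at 2m = 67.7 × (1/2)² = 67.7 × 1/4 = 67.7/4 = 16.9250
I at 3m = 67.7 × (1/3)² = 67.7 × 1/9 = 67.7/9 ≈ 7.5222
= 16.9250 and 7.5222

16.9250 and 7.5222


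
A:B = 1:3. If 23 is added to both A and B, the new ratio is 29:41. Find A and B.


Let A = 1k, B = 3k.
(1k + 23) / (3k + 23) = 29/41
Cross-multiply: 41(1k + 23) = 29(3k + 23)
41k + 943 = 87k + 667
41k - 87k = 667 - 943
-46k = -276
k = -276/-46 = 6
A = 1×6 = 6, B = 3×6 = 18
= A = 6, B = 18

A = 6, B = 18


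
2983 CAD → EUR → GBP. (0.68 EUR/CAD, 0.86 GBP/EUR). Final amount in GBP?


Step 1: 2983 CAD × 0.68 = 2028.44 EUR
Step 2: 2028.44 EUR × 0.86 = 1744.46 GBP
Implied rate CAD→GBP = 0.68 × 0.86 = 0.5848
= 1744.46 GBP

1744.46 GBP


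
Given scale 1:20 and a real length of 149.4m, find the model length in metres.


Model size = real / scale
= 149.4 / 20
= 7.4700 m

7.4700 m


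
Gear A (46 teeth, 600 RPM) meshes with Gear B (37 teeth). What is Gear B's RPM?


Gear ratio = 46:37 = 46:37
RPM_B = RPM_A × (teeth_A / teeth_B)
= 600 × (46/37)
= 745.9 RPM

745.9 RPM


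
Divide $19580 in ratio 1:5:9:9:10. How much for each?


Total parts = 1 + 5 + 9 + 9 + 10 = 34
Part 1: 19580 × 1/34 = 575.88
Part 2: 19580 × 5/34 = 2879.41
Part 3: 19580 × 9/34 = 5182.94
Part 4: 19580 × 9/34 = 5182.94
Part 5: 19580 × 10/34 = 5758.82
= Part 1: $575.88, Part 2: $2879.41, Part 3: $5182.94, Part 4: $5182.94, Part 5: $5758.82

Part 1: $575.88, Part 2: $2879.41, Part 3: $5182.94, Part 4: $5182.94, Part 5: $5758.82


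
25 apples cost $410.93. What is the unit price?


Unit rate = total / quantity
= 410.93 / 25
= $16.44 per unit

$16.44 per unit


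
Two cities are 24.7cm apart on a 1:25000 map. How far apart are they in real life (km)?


Real distance = map distance × scale
= 24.7cm × 25000
= 617500 cm = 6175.0 m
= 6.175 km

6.175 km


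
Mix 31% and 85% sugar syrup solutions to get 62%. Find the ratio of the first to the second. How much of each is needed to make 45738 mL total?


Let x parts of 31% mix with y parts of 85%.
31x + 85y = 62(x + y)
31x + 85y = 62x + 62y
x(31 - 62) = y(62 - 85)
x/y = (85 - 62)/(62 - 31) = 23/31
Simplify: 23:31
Total parts = 54; one part = 45738/54 = 847.00 mL
31% solution: 23×847.00 = 19481.00 mL
85% solution: 31×847.00 = 26257.00 mL
= ratio 23:31; 19481.00 mL and 26257.00 mL

ratio 23:31; 19481.00 mL and 26257.00 mL


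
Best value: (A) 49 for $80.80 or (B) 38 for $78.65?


Deal A: $80.80/49 = $1.6490/unit
Deal B: $78.65/38 = $2.0697/unit
A is cheaper per unit
= Deal A

Deal A


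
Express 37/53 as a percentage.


Percentage = (part / whole) × 100
= (37 / 53) × 100
≈ 69.81%

69.81%


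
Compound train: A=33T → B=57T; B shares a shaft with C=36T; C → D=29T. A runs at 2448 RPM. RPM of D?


Stage 1: RPM_B = RPM_A × t_A/t_B = 2448 × 33/57 = 80784/57 ≈ 1417.26
B and C share a shaft → RPM_C = RPM_B
Stage 2: RPM_D = RPM_C × t_C/t_D = RPM_A × (t_A×t_C)/(t_B×t_D)
Overall ratio = (33×36)/(57×29) = 1188/1653
RPM_D = 2448 × 1188/1653 = 2908224/1653
≈ 1759.36 RPM

1759.36 RPM


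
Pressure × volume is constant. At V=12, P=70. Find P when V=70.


Inverse proportion: x × y = constant
k = 12 × 70 = 840
y₂ = k / 70 = 840 / 70
= 12.00

12.00


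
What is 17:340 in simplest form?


GCD(17, 340) = 17
17/17 : 340/17
= 1:20

1:20


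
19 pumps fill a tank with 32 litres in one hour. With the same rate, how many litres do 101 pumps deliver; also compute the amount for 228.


Direct proportion: y/x = constant
k = 32/19 ≈ 1.6842
y at x=101: k × 101 = 32 × 101 / 19 = 3232/19 ≈ 170.11
y at x=228: k × 228 = 32 × 228 / 19 = 7296/19 = 384.00
= 170.11 and 384.00

170.11 and 384.00


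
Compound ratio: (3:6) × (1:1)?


Compound ratio = (3×1) : (6×1)
= 3:6
GCD = 3
= 1:2

1:2


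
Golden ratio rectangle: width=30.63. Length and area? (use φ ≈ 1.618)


φ = (1 + √5) / 2 ≈ 1.618
Length = width × φ = 30.63 × 1.618 = 49.55934
≈ 49.56
Area = width × length = 30.63 × 49.55934 = 1518.0025842 ≈ 1518.00
= Length: 49.56, Area: 1518.00

Length: 49.56, Area: 1518.00


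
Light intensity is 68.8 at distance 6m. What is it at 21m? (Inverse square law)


I₁d₁² = I₂d₂²
I₂ = I₁ × (d₁/d₂)²
= 68.8 × (6/21)²
= 68.8 × 36/441
= 2476.8/441
≈ 5.6163

5.6163


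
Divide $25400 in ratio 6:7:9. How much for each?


Total parts = 6 + 7 + 9 = 22
Part 1: 25400 × 6/22 = 6927.27
Part 2: 25400 × 7/22 = 8081.82
Part 3: 25400 × 9/22 = 10390.91
= Part 1: $6927.27, Part 2: $8081.82, Part 3: $10390.91

Part 1: $6927.27, Part 2: $8081.82, Part 3: $10390.91


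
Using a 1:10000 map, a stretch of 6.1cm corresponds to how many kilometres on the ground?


Real distance = map distance × scale
= 6.1cm × 10000
= 61000 cm = 610.0 m
= 0.610 km

0.610 km


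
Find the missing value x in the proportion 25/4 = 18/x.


Cross multiply: 25 × x = 4 × 18
25x = 72
x = 72 / 25
= 2.88

2.88


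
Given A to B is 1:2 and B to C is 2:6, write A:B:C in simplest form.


Match B: multiply A:B by 2 → 2:4
Multiply B:C by 2 → 4:12
Combined: 2:4:12
GCD = 2
= 1:2:6

1:2:6


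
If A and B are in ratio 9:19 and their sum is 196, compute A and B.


Let A = 9k, B = 19k.
9k + 19k = 196
28k = 196 → k = 196/28 = 7
A = 9×7 = 63, B = 19×7 = 133
= A = 63, B = 133

A = 63, B = 133


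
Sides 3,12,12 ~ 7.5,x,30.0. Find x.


Scale factor = 7.5/3 = 2.5
Missing side = 12 × 2.5
= 30.0

30.0


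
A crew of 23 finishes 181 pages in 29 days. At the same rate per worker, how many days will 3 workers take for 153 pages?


Days ∝ work / workers, so d₂ = d₁ × (m₁/m₂) × (w₂/w₁)
Workers factor (inverse): 23/3 ≈ 7.6667
Work factor (direct): 153/181 ≈ 0.8453
d₂ = 29 × 23/3 × 153/181 = (29 × 23 × 153) / (3 × 181) = 102051/543
≈ 187.94 days

187.94 days


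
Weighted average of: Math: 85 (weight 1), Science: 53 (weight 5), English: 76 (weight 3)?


Numerator = 85×1 + 53×5 + 76×3
= 85 + 265 + 228
= 578
Total weight = 9
Weighted avg = 578/9
= 64.22

64.22


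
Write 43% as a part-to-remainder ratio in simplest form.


43% means 43 parts out of 100; remainder = 57
Part : remainder = 43:57
GCD = 1
= 43:57

43:57


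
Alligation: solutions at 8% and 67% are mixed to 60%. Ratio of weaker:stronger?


Let x parts of 8% mix with y parts of 67%.
8x + 67y = 60(x + y)
8x + 67y = 60x + 60y
x(8 - 60) = y(60 - 67)
x/y = (67 - 60)/(60 - 8) = 7/52
Simplify: 7:52
= 7:52

7:52


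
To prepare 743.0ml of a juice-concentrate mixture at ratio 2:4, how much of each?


Total parts = 2 + 4 = 6
juice: 743.0 × 2/6 = 247.7ml
concentrate: 743.0 × 4/6 = 495.3ml
= 247.7ml and 495.3ml

247.7ml and 495.3ml


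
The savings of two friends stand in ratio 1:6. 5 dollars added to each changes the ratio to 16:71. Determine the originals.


Let A = 1k, B = 6k.
(1k + 5) / (6k + 5) = 16/71
Cross-multiply: 71(1k + 5) = 16(6k + 5)
71k + 355 = 96k + 80
71k - 96k = 80 - 355
-25k = -275
k = -275/-25 = 11
A = 1×11 = 11, B = 6×11 = 66
= A = 11, B = 66

A = 11, B = 66


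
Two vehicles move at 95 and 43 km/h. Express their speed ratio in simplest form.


Ratio = 95:43
GCD = 1
Simplified = 95:43
Time ratio (same distance) = 43:95
Speed ratio = 95:43

95:43


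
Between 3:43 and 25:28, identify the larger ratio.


3/43 = 0.0698
25/28 = 0.8929
0.0698 < 0.8929, so 3:43 is less
= 25:28

25:28


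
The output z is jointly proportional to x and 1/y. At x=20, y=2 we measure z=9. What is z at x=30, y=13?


z = k·x/y
Solve for k using the known point: k = z·y/x = 9×2/20 = 18/20 = 0.9000
Now evaluate at x=30, y=13:
z = k × 30 / 13 = (18 × 30) / (20 × 13) = 540/260
≈ 2.0769

2.0769


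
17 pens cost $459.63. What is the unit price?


Unit rate = total / quantity
= 459.63 / 17
= $27.04 per unit

$27.04 per unit


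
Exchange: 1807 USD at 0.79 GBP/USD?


Amount × rate = 1807 × 0.79
= 1427.53 GBP

1427.53 GBP


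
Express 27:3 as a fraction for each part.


Total parts = 27 + 3 = 30
First part: 27/30 = 9/10
Second part: 3/30 = 1/10
= 9/10 and 1/10

9/10 and 1/10


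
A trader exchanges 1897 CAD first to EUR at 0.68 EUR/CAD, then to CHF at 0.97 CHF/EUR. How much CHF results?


Step 1: 1897 CAD × 0.68 = 1289.96 EUR
Step 2: 1289.96 EUR × 0.97 = 1251.26 CHF
Implied rate CAD→CHF = 0.68 × 0.97 = 0.6596
= 1251.26 CHF

1251.26 CHF


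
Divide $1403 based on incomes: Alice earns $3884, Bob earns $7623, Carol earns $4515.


Total income = 3884 + 7623 + 4515 = $16022
Alice: $1403 × 3884/16022 = $340.11
Bob: $1403 × 7623/16022 = $667.52
Carol: $1403 × 4515/16022 = $395.37
= Alice: $340.11, Bob: $667.52, Carol: $395.37

Alice: $340.11, Bob: $667.52, Carol: $395.37


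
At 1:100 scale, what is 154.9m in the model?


Model size = real / scale
= 154.9 / 100
= 1.5490 m

1.5490 m


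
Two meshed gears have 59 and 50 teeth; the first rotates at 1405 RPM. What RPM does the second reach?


Gear ratio = 59:50 = 59:50
RPM_B = RPM_A × (teeth_A / teeth_B)
= 1405 × (59/50)
= 1657.9 RPM

1657.9 RPM


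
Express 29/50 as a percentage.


Percentage = (part / whole) × 100
= (29 / 50) × 100
= 58.00%

58.00%


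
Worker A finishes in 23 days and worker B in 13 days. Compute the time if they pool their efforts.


Rate of A = 1/23 per day
Rate of B = 1/13 per day
Combined rate = 1/23 + 1/13 = 36/299 ≈ 0.1204 per day
Days = 1 / combined rate = 299/36
≈ 8.31 days

8.31 days


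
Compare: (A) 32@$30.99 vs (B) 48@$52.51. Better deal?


Deal A: $30.99/32 = $0.9684/unit
Deal B: $52.51/48 = $1.0940/unit
A is cheaper per unit
= Deal A

Deal A


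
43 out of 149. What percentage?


Percentage = (part / whole) × 100
= (43 / 149) × 100
≈ 28.86%

28.86%


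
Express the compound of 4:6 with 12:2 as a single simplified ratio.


Compound ratio = (4×12) : (6×2)
= 48:12
GCD = 12
= 4:1

4:1


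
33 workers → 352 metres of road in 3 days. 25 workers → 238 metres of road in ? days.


Days ∝ work / workers, so d₂ = d₁ × (m₁/m₂) × (w₂/w₁)
Workers factor (inverse): 33/25 = 1.3200
Work factor (direct): 238/352 ≈ 0.6761
d₂ = 3 × 33/25 × 238/352 = (3 × 33 × 238) / (25 × 352) = 23562/8800
≈ 2.68 days

2.68 days


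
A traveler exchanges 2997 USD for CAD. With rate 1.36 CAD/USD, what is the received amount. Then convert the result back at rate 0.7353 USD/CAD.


Amount × rate = 2997 × 1.36 = 4075.92 CAD
Round-trip: 4075.92 × 0.7353 = 2997.02 USD
= 4075.92 CAD, then 2997.02 USD

4075.92 CAD, then 2997.02 USD


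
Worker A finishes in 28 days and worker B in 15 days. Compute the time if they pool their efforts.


Rate of A = 1/28 per day
Rate of B = 1/15 per day
Combined rate = 1/28 + 1/15 = 43/420 ≈ 0.1024 per day
Days = 1 / combined rate = 420/43
≈ 9.77 days

9.77 days


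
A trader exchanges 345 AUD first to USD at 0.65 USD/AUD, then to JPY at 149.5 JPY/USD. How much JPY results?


Step 1: 345 AUD × 0.65 = 224.25 USD
Step 2: 224.25 USD × 149.5 = 33525.38 JPY
Implied rate AUD→JPY = 0.65 × 149.5 = 97.1750
= 33525.38 JPY

33525.38 JPY


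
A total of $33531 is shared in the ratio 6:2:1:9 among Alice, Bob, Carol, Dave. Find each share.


Total parts = 6 + 2 + 1 + 9 = 18
Alice: 33531 × 6/18 = 11177.00
Bob: 33531 × 2/18 = 3725.67
Carol: 33531 × 1/18 = 1862.83
Dave: 33531 × 9/18 = 16765.50
= Alice: $11177.00, Bob: $3725.67, Carol: $1862.83, Dave: $16765.50

Alice: $11177.00, Bob: $3725.67, Carol: $1862.83, Dave: $16765.50


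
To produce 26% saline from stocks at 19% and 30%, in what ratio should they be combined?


Let x parts of 19% mix with y parts of 30%.
19x + 30y = 26(x + y)
19x + 30y = 26x + 26y
x(19 - 26) = y(26 - 30)
x/y = (30 - 26)/(26 - 19) = 4/7
Simplify: 4:7
= 4:7

4:7


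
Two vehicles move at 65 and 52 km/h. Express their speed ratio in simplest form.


Ratio = 65:52
GCD = 13
Simplified = 5:4
Time ratio (same distance) = 4:5
Speed ratio = 5:4

5:4


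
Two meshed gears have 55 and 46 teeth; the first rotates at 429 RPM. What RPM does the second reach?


Gear ratio = 55:46 = 55:46
RPM_B = RPM_A × (teeth_A / teeth_B)
= 429 × (55/46)
= 512.9 RPM

512.9 RPM


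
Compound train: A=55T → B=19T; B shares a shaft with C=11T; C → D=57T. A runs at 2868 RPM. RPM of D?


Stage 1: RPM_B = RPM_A × t_A/t_B = 2868 × 55/19 = 157740/19 ≈ 8302.11
B and C share a shaft → RPM_C = RPM_B
Stage 2: RPM_D = RPM_C × t_C/t_D = RPM_A × (t_A×t_C)/(t_B×t_D)
Overall ratio = (55×11)/(19×57) = 605/1083
RPM_D = 2868 × 605/1083 = 1735140/1083
≈ 1602.16 RPM

1602.16 RPM


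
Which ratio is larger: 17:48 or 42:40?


17/48 = 0.3542
42/40 = 1.0500
0.3542 < 1.0500, so 17:48 is less
= 42:40

42:40


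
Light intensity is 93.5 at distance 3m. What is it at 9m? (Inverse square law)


I₁d₁² = I₂d₂²
I₂ = I₁ × (d₁/d₂)²
= 93.5 × (3/9)²
= 93.5 × 9/81
= 841.5/81
≈ 10.3889

10.3889


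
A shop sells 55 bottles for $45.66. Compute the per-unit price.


Unit rate = total / quantity
= 45.66 / 55
= $0.83 per unit

$0.83 per unit


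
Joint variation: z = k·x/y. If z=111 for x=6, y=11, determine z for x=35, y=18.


z = k·x/y
Solve for k using the known point: k = z·y/x = 111×11/6 = 1221/6 = 203.5000
Now evaluate at x=35, y=18:
z = k × 35 / 18 = (1221 × 35) / (6 × 18) = 42735/108
≈ 395.6944

395.6944


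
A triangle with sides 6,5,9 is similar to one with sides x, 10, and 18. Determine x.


Scale factor = 10/5 = 2
Missing side = 6 × 2
= 12.0

12.0


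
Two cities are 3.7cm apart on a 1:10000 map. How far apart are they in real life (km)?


Real distance = map distance × scale
= 3.7cm × 10000
= 37000 cm = 370.0 m
= 0.370 km

0.370 km


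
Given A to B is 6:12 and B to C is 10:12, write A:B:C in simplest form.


Match B: multiply A:B by 10 → 60:120
Multiply B:C by 12 → 120:144
Combined: 60:120:144
GCD = 12
= 5:10:12

5:10:12


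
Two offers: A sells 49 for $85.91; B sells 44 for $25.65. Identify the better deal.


Deal A: $85.91/49 = $1.7533/unit
Deal B: $25.65/44 = $0.5830/unit
B is cheaper per unit
= Deal B

Deal B


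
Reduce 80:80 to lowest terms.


GCD(80, 80) = 80
80/80 : 80/80
= 1:1

1:1


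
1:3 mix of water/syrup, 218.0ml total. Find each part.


Total parts = 1 + 3 = 4
water: 218.0 × 1/4 = 54.5ml
syrup: 218.0 × 3/4 = 163.5ml
= 54.5ml and 163.5ml

54.5ml and 163.5ml


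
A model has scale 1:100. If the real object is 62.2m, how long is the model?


Model size = real / scale
= 62.2 / 100
= 0.6220 m

0.6220 m


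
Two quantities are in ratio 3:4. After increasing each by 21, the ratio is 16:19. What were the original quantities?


Let A = 3k, B = 4k.
(3k + 21) / (4k + 21) = 16/19
Cross-multiply: 19(3k + 21) = 16(4k + 21)
57k + 399 = 64k + 336
57k - 64k = 336 - 399
-7k = -63
k = -63/-7 = 9
A = 3×9 = 27, B = 4×9 = 36
= A = 27, B = 36

A = 27, B = 36


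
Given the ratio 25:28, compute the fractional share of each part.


Total parts = 25 + 28 = 53
First part: 25/53 = 25/53
Second part: 28/53 = 28/53
= 25/53 and 28/53

25/53 and 28/53


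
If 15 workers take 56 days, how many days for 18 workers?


Inverse proportion: x × y = constant
k = 15 × 56 = 840
y₂ = k / 18 = 840 / 18
= 46.67

46.67


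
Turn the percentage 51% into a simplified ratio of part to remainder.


51% means 51 parts out of 100; remainder = 49
Part : remainder = 51:49
GCD = 1
= 51:49

51:49


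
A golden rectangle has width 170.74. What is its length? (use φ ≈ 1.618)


φ = (1 + √5) / 2 ≈ 1.618
Length = width × φ = 170.74 × 1.618 = 276.25732
≈ 276.26

276.26


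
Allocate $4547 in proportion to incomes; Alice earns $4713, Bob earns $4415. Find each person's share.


Total income = 4713 + 4415 = $9128
Alice: $4547 × 4713/9128 = $2347.72
Bob: $4547 × 4415/9128 = $2199.28
= Alice: $2347.72, Bob: $2199.28

Alice: $2347.72, Bob: $2199.28


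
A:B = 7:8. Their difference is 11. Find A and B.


Let A = 7k, B = 8k.
8k - 7k = 11
1k = 11 → k = 11/1 = 11
A = 7×11 = 77, B = 8×11 = 88
= A = 77, B = 88

A = 77, B = 88


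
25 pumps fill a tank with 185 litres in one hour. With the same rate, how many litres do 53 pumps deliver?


Direct proportion: y/x = constant
k = 185/25 = 7.4000
y₂ = k × 53 = 185 × 53 / 25 = 9805/25
= 392.20

392.20


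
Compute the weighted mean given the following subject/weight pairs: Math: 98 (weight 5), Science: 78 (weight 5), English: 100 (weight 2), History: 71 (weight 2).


Numerator = 98×5 + 78×5 + 100×2 + 71×2
= 490 + 390 + 200 + 142
= 1222
Total weight = 14
Weighted avg = 1222/14
= 87.29

87.29


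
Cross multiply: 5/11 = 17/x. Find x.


Cross multiply: 5 × x = 11 × 17
5x = 187
x = 187 / 5
= 37.40

37.40


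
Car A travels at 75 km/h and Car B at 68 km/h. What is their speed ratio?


Ratio = 75:68
GCD = 1
Simplified = 75:68
Time ratio (same distance) = 68:75
Speed ratio = 75:68

75:68


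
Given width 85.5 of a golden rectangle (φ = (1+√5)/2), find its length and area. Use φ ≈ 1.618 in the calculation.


φ = (1 + √5) / 2 ≈ 1.618
Length = width × φ = 85.5 × 1.618 = 138.339
≈ 138.34
Area = width × length = 85.5 × 138.339 = 11827.9845 ≈ 11827.98
= Length: 138.34, Area: 11827.98

Length: 138.34, Area: 11827.98


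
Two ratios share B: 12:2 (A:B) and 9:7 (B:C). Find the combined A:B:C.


Match B: multiply A:B by 9 → 108:18
Multiply B:C by 2 → 18:14
Combined: 108:18:14
GCD = 2
= 54:9:7

54:9:7


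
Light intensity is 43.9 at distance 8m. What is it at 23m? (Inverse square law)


I₁d₁² = I₂d₂²
I₂ = I₁ × (d₁/d₂)²
= 43.9 × (8/23)²
= 43.9 × 64/529
= 2809.6/529
≈ 5.3112

5.3112


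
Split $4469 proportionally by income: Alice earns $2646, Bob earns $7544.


Total income = 2646 + 7544 = $10190
Alice: $4469 × 2646/10190 = $1160.45
Bob: $4469 × 7544/10190 = $3308.55
= Alice: $1160.45, Bob: $3308.55

Alice: $1160.45, Bob: $3308.55


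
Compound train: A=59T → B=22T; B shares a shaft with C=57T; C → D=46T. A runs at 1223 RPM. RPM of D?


Stage 1: RPM_B = RPM_A × t_A/t_B = 1223 × 59/22 = 72157/22 ≈ 3279.86
B and C share a shaft → RPM_C = RPM_B
Stage 2: RPM_D = RPM_C × t_C/t_D = RPM_A × (t_A×t_C)/(t_B×t_D)
Overall ratio = (59×57)/(22×46) = 3363/1012
RPM_D = 1223 × 3363/1012 = 4112949/1012
≈ 4064.18 RPM

4064.18 RPM


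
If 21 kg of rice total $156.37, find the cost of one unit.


Unit rate = total / quantity
= 156.37 / 21
= $7.45 per unit

$7.45 per unit


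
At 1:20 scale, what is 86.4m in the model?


Model size = real / scale
= 86.4 / 20
= 4.3200 m

4.3200 m


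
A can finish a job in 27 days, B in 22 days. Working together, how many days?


Rate of A = 1/27 per day
Rate of B = 1/22 per day
Combined rate = 1/27 + 1/22 = 49/594 ≈ 0.0825 per day
Days = 1 / combined rate = 594/49
≈ 12.12 days

12.12 days


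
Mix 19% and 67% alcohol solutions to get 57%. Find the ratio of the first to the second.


Let x parts of 19% mix with y parts of 67%.
19x + 67y = 57(x + y)
19x + 67y = 57x + 57y
x(19 - 57) = y(57 - 67)
x/y = (67 - 57)/(57 - 19) = 10/38
Simplify: 5:19
= 5:19

5:19


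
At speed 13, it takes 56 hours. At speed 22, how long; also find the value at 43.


Inverse proportion: x × y = constant
k = 13 × 56 = 728
At x=22: k/22 = 33.09
At x=43: k/43 = 16.93
= 33.09 and 16.93

33.09 and 16.93


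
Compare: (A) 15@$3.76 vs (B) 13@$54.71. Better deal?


Deal A: $3.76/15 = $0.2507/unit
Deal B: $54.71/13 = $4.2085/unit
A is cheaper per unit
= Deal A

Deal A


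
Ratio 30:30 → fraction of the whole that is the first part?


Total parts = 30 + 30 = 60
First part: 30/60 = 1/2
= 1/2

1/2


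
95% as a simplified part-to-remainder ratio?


95% means 95 parts out of 100; remainder = 5
Part : remainder = 95:5
GCD = 5
= 19:1

19:1


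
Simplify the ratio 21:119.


GCD(21, 119) = 7
21/7 : 119/7
= 3:17

3:17


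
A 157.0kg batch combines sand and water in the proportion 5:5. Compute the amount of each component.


Total parts = 5 + 5 = 10
sand: 157.0 × 5/10 = 78.5kg
water: 157.0 × 5/10 = 78.5kg
= 78.5kg and 78.5kg

78.5kg and 78.5kg


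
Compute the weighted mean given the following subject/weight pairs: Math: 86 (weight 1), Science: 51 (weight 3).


Numerator = 86×1 + 51×3
= 86 + 153
= 239
Total weight = 4
Weighted avg = 239/4
= 59.75

59.75


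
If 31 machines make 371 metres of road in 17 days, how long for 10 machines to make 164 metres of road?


Days ∝ work / workers, so d₂ = d₁ × (m₁/m₂) × (w₂/w₁)
Workers factor (inverse): 31/10 = 3.1000
Work factor (direct): 164/371 ≈ 0.4420
d₂ = 17 × 31/10 × 164/371 = (17 × 31 × 164) / (10 × 371) = 86428/3710
≈ 23.30 days

23.30 days


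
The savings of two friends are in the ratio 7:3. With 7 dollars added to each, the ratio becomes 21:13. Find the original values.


Let A = 7k, B = 3k.
(7k + 7) / (3k + 7) = 21/13
Cross-multiply: 13(7k + 7) = 21(3k + 7)
91k + 91 = 63k + 147
91k - 63k = 147 - 91
28k = 56
k = 56/28 = 2
A = 7×2 = 14, B = 3×2 = 6
= A = 14, B = 6

A = 14, B = 6


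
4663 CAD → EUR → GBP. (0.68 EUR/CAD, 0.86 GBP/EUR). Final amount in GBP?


Step 1: 4663 CAD × 0.68 = 3170.84 EUR
Step 2: 3170.84 EUR × 0.86 = 2726.92 GBP
Implied rate CAD→GBP = 0.68 × 0.86 = 0.5848
= 2726.92 GBP

2726.92 GBP


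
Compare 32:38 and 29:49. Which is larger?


32/38 = 0.8421
29/49 = 0.5918
0.8421 > 0.5918, so 32:38 is greater
= 32:38

32:38


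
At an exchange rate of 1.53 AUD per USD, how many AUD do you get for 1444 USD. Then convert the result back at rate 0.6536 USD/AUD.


Amount × rate = 1444 × 1.53 = 2209.32 AUD
Round-trip: 2209.32 × 0.6536 = 1444.01 USD
= 2209.32 AUD, then 1444.01 USD

2209.32 AUD, then 1444.01 USD


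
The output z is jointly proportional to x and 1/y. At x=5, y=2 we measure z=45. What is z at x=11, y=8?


z = k·x/y
Solve for k using the known point: k = z·y/x = 45×2/5 = 90/5 = 18.0000
Now evaluate at x=11, y=8:
z = k × 11 / 8 = (90 × 11) / (5 × 8) = 990/40
= 24.7500

24.7500


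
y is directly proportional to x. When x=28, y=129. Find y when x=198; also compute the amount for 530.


Direct proportion: y/x = constant
k = 129/28 ≈ 4.6071
y at x=198: k × 198 = 129 × 198 / 28 = 25542/28 ≈ 912.21
y at x=530: k × 530 = 129 × 530 / 28 = 68370/28 ≈ 2441.79
= 912.21 and 2441.79

912.21 and 2441.79


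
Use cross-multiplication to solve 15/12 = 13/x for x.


Cross multiply: 15 × x = 12 × 13
15x = 156
x = 156 / 15
= 10.40

10.40


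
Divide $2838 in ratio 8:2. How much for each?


Total parts = 8 + 2 = 10
Part 1: 2838 × 8/10 = 2270.40
Part 2: 2838 × 2/10 = 567.60
= Part 1: $2270.40, Part 2: $567.60

Part 1: $2270.40, Part 2: $567.60


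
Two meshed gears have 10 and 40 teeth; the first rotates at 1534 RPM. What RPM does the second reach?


Gear ratio = 10:40 = 1:4
RPM_B = RPM_A × (teeth_A / teeth_B)
= 1534 × (10/40)
= 383.5 RPM

383.5 RPM


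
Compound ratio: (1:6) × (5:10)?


Compound ratio = (1×5) : (6×10)
= 5:60
GCD = 5
= 1:12

1:12


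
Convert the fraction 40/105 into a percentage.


Percentage = (part / whole) × 100
= (40 / 105) × 100
≈ 38.10%

38.10%


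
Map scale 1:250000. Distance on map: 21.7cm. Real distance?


Real distance = map distance × scale
= 21.7cm × 250000
= 5425000 cm = 54250.0 m
= 54.250 km

54.250 km


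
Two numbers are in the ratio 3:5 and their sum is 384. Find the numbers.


Let A = 3k, B = 5k.
3k + 5k = 384
8k = 384 → k = 384/8 = 48
A = 3×48 = 144, B = 5×48 = 240
= A = 144, B = 240

A = 144, B = 240


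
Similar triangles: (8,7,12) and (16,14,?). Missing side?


Scale factor = 16/8 = 2
Missing side = 12 × 2
= 24.0

24.0


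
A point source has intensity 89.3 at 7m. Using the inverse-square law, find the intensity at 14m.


I₁d₁² = I₂d₂²
I₂ = I₁ × (d₁/d₂)²
= 89.3 × (7/14)²
= 89.3 × 49/196
= 4375.7/196
= 22.3250

22.3250


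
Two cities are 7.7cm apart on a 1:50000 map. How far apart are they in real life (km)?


Real distance = map distance × scale
= 7.7cm × 50000
= 385000 cm = 3850.0 m
= 3.850 km

3.850 km


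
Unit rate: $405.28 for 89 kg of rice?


Unit rate = total / quantity
= 405.28 / 89
= $4.55 per unit

$4.55 per unit


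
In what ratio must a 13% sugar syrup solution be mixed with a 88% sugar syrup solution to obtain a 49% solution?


Let x parts of 13% mix with y parts of 88%.
13x + 88y = 49(x + y)
13x + 88y = 49x + 49y
x(13 - 49) = y(49 - 88)
x/y = (88 - 49)/(49 - 13) = 39/36
Simplify: 13:12
= 13:12

13:12


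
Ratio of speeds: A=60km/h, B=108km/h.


Ratio = 60:108
GCD = 12
Simplified = 5:9
Time ratio (same distance) = 9:5
Speed ratio = 5:9

5:9


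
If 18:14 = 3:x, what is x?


Cross multiply: 18 × x = 14 × 3
18x = 42
x = 42 / 18
= 2.33

2.33


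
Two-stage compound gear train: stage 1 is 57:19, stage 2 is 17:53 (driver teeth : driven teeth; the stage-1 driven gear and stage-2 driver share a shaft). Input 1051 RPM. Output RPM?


Stage 1: RPM_B = RPM_A × t_A/t_B = 1051 × 57/19 = 59907/19 = 3153.00
B and C share a shaft → RPM_C = RPM_B
Stage 2: RPM_D = RPM_C × t_C/t_D = RPM_A × (t_A×t_C)/(t_B×t_D)
Overall ratio = (57×17)/(19×53) = 969/1007
RPM_D = 1051 × 969/1007 = 1018419/1007
≈ 1011.34 RPM

1011.34 RPM


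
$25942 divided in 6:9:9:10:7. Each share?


Total parts = 6 + 9 + 9 + 10 + 7 = 41
Part 1: 25942 × 6/41 = 3796.39
Part 2: 25942 × 9/41 = 5694.59
Part 3: 25942 × 9/41 = 5694.59
Part 4: 25942 × 10/41 = 6327.32
Part 5: 25942 × 7/41 = 4429.12
= Part 1: $3796.39, Part 2: $5694.59, Part 3: $5694.59, Part 4: $6327.32, Part 5: $4429.12

Part 1: $3796.39, Part 2: $5694.59, Part 3: $5694.59, Part 4: $6327.32, Part 5: $4429.12


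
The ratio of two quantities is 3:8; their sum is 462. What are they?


Let A = 3k, B = 8k.
3k + 8k = 462
11k = 462 → k = 462/11 = 42
A = 3×42 = 126, B = 8×42 = 336
= A = 126, B = 336

A = 126, B = 336


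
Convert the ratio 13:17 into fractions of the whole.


Total parts = 13 + 17 = 30
First part: 13/30 = 13/30
Second part: 17/30 = 17/30
= 13/30 and 17/30

13/30 and 17/30


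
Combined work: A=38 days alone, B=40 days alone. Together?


Rate of A = 1/38 per day
Rate of B = 1/40 per day
Combined rate = 1/38 + 1/40 = 78/1520 ≈ 0.0513 per day
Days = 1 / combined rate = 1520/78
≈ 19.49 days

19.49 days


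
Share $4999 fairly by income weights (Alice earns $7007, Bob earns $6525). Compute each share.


Total income = 7007 + 6525 = $13532
Alice: $4999 × 7007/13532 = $2588.53
Bob: $4999 × 6525/13532 = $2410.47
= Alice: $2588.53, Bob: $2410.47

Alice: $2588.53, Bob: $2410.47


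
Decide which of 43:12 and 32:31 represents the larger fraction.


43/12 = 3.5833
32/31 = 1.0323
3.5833 > 1.0323, so 43:12 is greater
= 43:12

43:12


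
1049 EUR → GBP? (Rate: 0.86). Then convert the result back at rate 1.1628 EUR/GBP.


Amount × rate = 1049 × 0.86 = 902.14 GBP
Round-trip: 902.14 × 1.1628 = 1049.01 EUR
= 902.14 GBP, then 1049.01 EUR

902.14 GBP, then 1049.01 EUR


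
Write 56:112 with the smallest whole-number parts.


GCD(56, 112) = 56
56/56 : 112/56
= 1:2

1:2


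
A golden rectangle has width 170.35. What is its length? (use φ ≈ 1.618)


φ = (1 + √5) / 2 ≈ 1.618
Length = width × φ = 170.35 × 1.618 = 275.6263
≈ 275.63

275.63


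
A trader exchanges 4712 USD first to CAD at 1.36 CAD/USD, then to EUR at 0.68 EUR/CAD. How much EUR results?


Step 1: 4712 USD × 1.36 = 6408.32 CAD
Step 2: 6408.32 CAD × 0.68 = 4357.66 EUR
Implied rate USD→EUR = 1.36 × 0.68 = 0.9248
= 4357.66 EUR

4357.66 EUR


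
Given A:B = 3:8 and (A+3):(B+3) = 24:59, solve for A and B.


Let A = 3k, B = 8k.
(3k + 3) / (8k + 3) = 24/59
Cross-multiply: 59(3k + 3) = 24(8k + 3)
177k + 177 = 192k + 72
177k - 192k = 72 - 177
-15k = -105
k = -105/-15 = 7
A = 3×7 = 21, B = 8×7 = 56
= A = 21, B = 56

A = 21, B = 56


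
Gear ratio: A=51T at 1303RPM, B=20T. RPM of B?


Gear ratio = 51:20 = 51:20
RPM_B = RPM_A × (teeth_A / teeth_B)
= 1303 × (51/20)
= 3322.7 RPM

3322.7 RPM


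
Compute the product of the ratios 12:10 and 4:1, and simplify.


Compound ratio = (12×4) : (10×1)
= 48:10
GCD = 2
= 24:5

24:5
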